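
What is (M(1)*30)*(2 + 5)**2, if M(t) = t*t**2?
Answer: 1470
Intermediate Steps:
M(t) = t**3
(M(1)*30)*(2 + 5)**2 = (1**3*30)*(2 + 5)**2 = (1*30)*7**2 = 30*49 = 1470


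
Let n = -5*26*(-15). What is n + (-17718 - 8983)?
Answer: -24751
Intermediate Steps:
n = 1950 (n = -130*(-15) = 1950)
n + (-17718 - 8983) = 1950 + (-17718 - 8983) = 1950 - 26701 = -24751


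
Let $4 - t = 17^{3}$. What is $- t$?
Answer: $4909$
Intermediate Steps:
$t = -4909$ ($t = 4 - 17^{3} = 4 - 4913 = -4909$)
$- t = \left(-1\right) \left(-4909\right) = 4909$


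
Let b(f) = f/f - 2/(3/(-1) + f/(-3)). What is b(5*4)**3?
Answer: 42875/24389 ≈ 1.7580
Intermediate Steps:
b(f) = 1 - 2/(-3 - f/3) (b(f) = 1 - 2/(3*(-1) + f*(-1/3)) = 1 - 2/(-3 - f/3))
b(5*4)**3 = ((15 + 5*4)/(9 + 5*4))**3 = ((15 + 20)/(9 + 20))**3 = (35/29)**3 = 42875/24389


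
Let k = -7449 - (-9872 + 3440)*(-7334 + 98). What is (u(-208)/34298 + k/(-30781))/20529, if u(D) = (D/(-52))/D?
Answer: 83020670455115/1126996738628904 ≈ 0.073665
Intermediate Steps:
u(D) = -1/52 (u(D) = (D*(-1/52))/D = (-D/52)/D = -1/52)
k = -46549401 (k = -7449 - (-6432)*(-7236) = -7449 - 1*46541952 = -7449 - 46541952 = -46549401)
(u(-208)/34298 + k/(-30781))/20529 = (-1/52/34298 - 46549401/(-30781))/20529 = (-1/52*1/34298 - 46549401*(-1/30781))*(1/20529) = (-1/1783496 + 46549401/30781)*(1/20529) = (83020670455115/54897790376)*(1/20529) = 83020670455115/1126996738628904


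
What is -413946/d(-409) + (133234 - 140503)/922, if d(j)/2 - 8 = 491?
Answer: -194456337/460078 ≈ -422.66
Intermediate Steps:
d(j) = 998 (d(j) = 16 + 2*491 = 16 + 982 = 998)
-413946/d(-409) + (133234 - 140503)/922 = -413946/998 + (133234 - 140503)/922 = -413946*1/998 - 7269*1/922 = -206973/499 - 7269/922 = -194456337/460078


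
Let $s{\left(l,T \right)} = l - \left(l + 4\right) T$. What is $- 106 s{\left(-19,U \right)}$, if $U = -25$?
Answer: $41764$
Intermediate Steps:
$s{\left(l,T \right)} = l - T \left(4 + l\right)$ ($s{\left(l,T \right)} = l - \left(4 + l\right) T = l - T \left(4 + l\right)$)
$- 106 s{\left(-19,U \right)} = - 106 \left(-19 - -100 - \left(-25\right) \left(-19\right)\right) = - 106 \left(-19 + 100 - 475\right) = \left(-106\right) \left(-394\right) = 41764$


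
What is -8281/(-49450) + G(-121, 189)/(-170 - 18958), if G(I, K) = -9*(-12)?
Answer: 3188716/19705825 ≈ 0.16182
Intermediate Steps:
G(I, K) = 108
-8281/(-49450) + G(-121, 189)/(-170 - 18958) = -8281/(-49450) + 108/(-170 - 18958) = -8281*(-1/49450) + 108/(-19128) = 8281/49450 + 108*(-1/19128) = 8281/49450 - 9/1594 = 3188716/19705825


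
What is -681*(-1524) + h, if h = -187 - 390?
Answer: 1037267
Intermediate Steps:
h = -577
-681*(-1524) + h = -681*(-1524) - 577 = 1037844 - 577 = 1037267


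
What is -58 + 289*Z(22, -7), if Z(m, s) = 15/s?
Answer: -4741/7 ≈ -677.29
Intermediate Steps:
-58 + 289*Z(22, -7) = -58 + 289*(15/(-7)) = -58 + 289*(15*(-⅐)) = -58 + 289*(-15/7) = -58 - 4335/7 = -4741/7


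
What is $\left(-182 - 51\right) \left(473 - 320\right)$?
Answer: $-35649$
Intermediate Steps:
$\left(-182 - 51\right) \left(473 - 320\right) = - 233 \left(473 - 320\right) = \left(-233\right) 153 = -35649$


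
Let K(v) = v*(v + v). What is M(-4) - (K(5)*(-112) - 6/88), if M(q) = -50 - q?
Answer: 244379/44 ≈ 5554.1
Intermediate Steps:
K(v) = 2*v² (K(v) = v*(2*v) = 2*v²)
M(-4) - (K(5)*(-112) - 6/88) = (-50 - 1*(-4)) - ((2*5²)*(-112) - 6/88) = (-50 + 4) - ((2*25)*(-112) - 6*1/88) = -46 - (50*(-112) - 3/44) = -46 - (-5600 - 3/44) = -46 - 1*(-246403/44) = -46 + 246403/44 = 244379/44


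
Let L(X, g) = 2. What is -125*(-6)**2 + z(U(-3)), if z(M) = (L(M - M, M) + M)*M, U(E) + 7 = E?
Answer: -4420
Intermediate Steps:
U(E) = -7 + E
z(M) = M*(2 + M) (z(M) = (2 + M)*M = M*(2 + M))
-125*(-6)**2 + z(U(-3)) = -125*(-6)**2 + (-7 - 3)*(2 + (-7 - 3)) = -125*36 - 10*(2 - 10) = -4500 - 10*(-8) = -4500 + 80 = -4420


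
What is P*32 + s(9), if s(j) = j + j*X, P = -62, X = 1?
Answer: -1966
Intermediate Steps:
s(j) = 2*j (s(j) = j + j*1 = j + j = 2*j)
P*32 + s(9) = -62*32 + 2*9 = -1984 + 18 = -1966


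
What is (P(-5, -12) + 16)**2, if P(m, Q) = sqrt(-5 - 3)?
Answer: 248 + 64*I*sqrt(2) ≈ 248.0 + 90.51*I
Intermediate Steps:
P(m, Q) = 2*I*sqrt(2) (P(m, Q) = sqrt(-8) = 2*I*sqrt(2))
(P(-5, -12) + 16)**2 = (2*I*sqrt(2) + 16)**2 = (16 + 2*I*sqrt(2))**2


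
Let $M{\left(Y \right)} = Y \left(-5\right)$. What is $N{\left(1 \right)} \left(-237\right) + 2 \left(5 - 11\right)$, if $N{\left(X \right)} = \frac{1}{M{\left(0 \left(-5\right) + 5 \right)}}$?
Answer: $- \frac{63}{25} \approx -2.52$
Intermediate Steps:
$M{\left(Y \right)} = - 5 Y$
$N{\left(X \right)} = - \frac{1}{25}$ ($N{\left(X \right)} = \frac{1}{\left(-5\right) \left(0 \left(-5\right) + 5\right)} = \frac{1}{\left(-5\right) \left(0 + 5\right)} = \frac{1}{\left(-5\right) 5} = \frac{1}{-25} = - \frac{1}{25}$)
$N{\left(1 \right)} \left(-237\right) + 2 \left(5 - 11\right) = \left(- \frac{1}{25}\right) \left(-237\right) + 2 \left(5 - 11\right) = \frac{237}{25} + 2 \left(-6\right) = \frac{237}{25} - 12 = - \frac{63}{25}$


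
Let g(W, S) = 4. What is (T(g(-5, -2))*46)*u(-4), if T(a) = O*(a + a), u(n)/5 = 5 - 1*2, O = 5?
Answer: 27600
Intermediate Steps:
u(n) = 15 (u(n) = 5*(5 - 1*2) = 5*(5 - 2) = 5*3 = 15)
T(a) = 10*a (T(a) = 5*(a + a) = 5*(2*a) = 10*a)
(T(g(-5, -2))*46)*u(-4) = ((10*4)*46)*15 = (40*46)*15 = 1840*15 = 27600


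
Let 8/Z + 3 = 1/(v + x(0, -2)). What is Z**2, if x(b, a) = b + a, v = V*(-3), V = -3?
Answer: 196/25 ≈ 7.8400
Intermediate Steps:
v = 9 (v = -3*(-3) = 9)
x(b, a) = a + b
Z = -14/5 (Z = 8/(-3 + 1/(9 + (-2 + 0))) = 8/(-3 + 1/(9 - 2)) = 8/(-3 + 1/7) = 8/(-20/7) = 8*(-7/20) = -14/5 ≈ -2.8000)
Z**2 = (-14/5)**2 = 196/25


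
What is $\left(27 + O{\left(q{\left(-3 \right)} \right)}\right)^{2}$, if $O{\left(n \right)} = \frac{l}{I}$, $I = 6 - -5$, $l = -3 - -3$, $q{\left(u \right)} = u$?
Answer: $729$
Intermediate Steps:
$l = 0$ ($l = -3 + 3 = 0$)
$I = 11$ ($I = 6 + 5 = 11$)
$O{\left(n \right)} = 0$ ($O{\left(n \right)} = \frac{0}{11} = 0 \cdot \frac{1}{11} = 0$)
$\left(27 + O{\left(q{\left(-3 \right)} \right)}\right)^{2} = \left(27 + 0\right)^{2} = 27^{2} = 729$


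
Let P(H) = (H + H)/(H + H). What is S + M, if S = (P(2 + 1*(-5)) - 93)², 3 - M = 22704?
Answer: -14237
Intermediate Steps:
M = -22701 (M = 3 - 1*22704 = 3 - 22704 = -22701)
P(H) = 1 (P(H) = (2*H)/((2*H)) = (2*H)*(1/(2*H)) = 1)
S = 8464 (S = (1 - 93)² = (-92)² = 8464)
S + M = 8464 - 22701 = -14237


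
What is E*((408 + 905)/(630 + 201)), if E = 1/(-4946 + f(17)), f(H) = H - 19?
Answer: -1313/4111788 ≈ -0.00031933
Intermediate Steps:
f(H) = -19 + H
E = -1/4948 (E = 1/(-4946 + (-19 + 17)) = 1/(-4946 - 2) = 1/(-4948) = -1/4948 ≈ -0.00020210)
E*((408 + 905)/(630 + 201)) = -(408 + 905)/(4948*(630 + 201)) = -1313/(4948*831) = -1/4948*1313/831 = -1313/4111788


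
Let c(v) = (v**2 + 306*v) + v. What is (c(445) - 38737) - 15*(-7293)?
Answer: 405298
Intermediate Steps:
c(v) = v**2 + 307*v
(c(445) - 38737) - 15*(-7293) = (445*(307 + 445) - 38737) - 15*(-7293) = (445*752 - 38737) + 109395 = (334640 - 38737) + 109395 = 295903 + 109395 = 405298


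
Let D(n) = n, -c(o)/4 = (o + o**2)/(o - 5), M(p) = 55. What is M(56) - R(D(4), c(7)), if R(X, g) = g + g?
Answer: 279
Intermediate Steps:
c(o) = -4*(o + o**2)/(-5 + o) (c(o) = -4*(o + o**2)/(o - 5) = -4*(o + o**2)/(-5 + o))
R(X, g) = 2*g
M(56) - R(D(4), c(7)) = 55 - 2*(-4*7*(1 + 7)/(-5 + 7)) = 55 - 2*(-4*7*8/2) = 55 - 2*(-4*7*1/2*8) = 55 - 2*(-112) = 55 - 1*(-224) = 55 + 224 = 279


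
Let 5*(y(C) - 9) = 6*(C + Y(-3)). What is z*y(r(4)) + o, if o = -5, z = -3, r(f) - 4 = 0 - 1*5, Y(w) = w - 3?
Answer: -34/5 ≈ -6.8000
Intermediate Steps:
Y(w) = -3 + w
r(f) = -1 (r(f) = 4 + (0 - 1*5) = 4 + (0 - 5) = 4 - 5 = -1)
y(C) = 9/5 + 6*C/5 (y(C) = 9 + (6*(C + (-3 - 3)))/5 = 9 + (6*(C - 6))/5 = 9 + (6*(-6 + C))/5 = 9 + (-36 + 6*C)/5 = 9 + (-36/5 + 6*C/5) = 9/5 + 6*C/5)
z*y(r(4)) + o = -3*(9/5 + (6/5)*(-1)) - 5 = -3*(9/5 - 6/5) - 5 = -3*⅗ - 5 = -9/5 - 5 = -34/5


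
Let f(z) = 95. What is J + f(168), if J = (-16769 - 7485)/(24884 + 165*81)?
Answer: 3609401/38249 ≈ 94.366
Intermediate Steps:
J = -24254/38249 (J = -24254/(24884 + 13365) = -24254/38249 ≈ -0.63411)
J + f(168) = -24254/38249 + 95 = 3609401/38249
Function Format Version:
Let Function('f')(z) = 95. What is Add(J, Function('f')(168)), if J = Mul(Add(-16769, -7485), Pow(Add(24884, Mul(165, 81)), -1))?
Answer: Rational(3609401, 38249) ≈ 94.366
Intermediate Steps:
J = Rational(-24254, 38249) (J = Mul(-24254, Pow(Add(24884, 13365), -1)) = Mul(-24254, Pow(38249, -1)) = Mul(-24254, Rational(1, 38249)) = Rational(-24254, 38249) ≈ -0.63411)
Add(J, Function('f')(168)) = Add(Rational(-24254, 38249), 95) = Rational(3609401, 38249)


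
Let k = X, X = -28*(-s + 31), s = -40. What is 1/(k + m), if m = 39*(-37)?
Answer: -1/3431 ≈ -0.00029146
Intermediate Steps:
m = -1443
X = -1988 (X = -28*(-1*(-40) + 31) = -28*(40 + 31) = -28*71 = -1988)
k = -1988
1/(k + m) = 1/(-1988 - 1443) = 1/(-3431) = -1/3431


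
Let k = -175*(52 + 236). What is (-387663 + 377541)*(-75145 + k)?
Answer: 1270766490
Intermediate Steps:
k = -50400 (k = -175*288 = -50400)
(-387663 + 377541)*(-75145 + k) = (-387663 + 377541)*(-75145 - 50400) = -10122*(-125545) = 1270766490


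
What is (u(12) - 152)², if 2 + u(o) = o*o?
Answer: 100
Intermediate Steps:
u(o) = -2 + o² (u(o) = -2 + o*o = -2 + o²)
(u(12) - 152)² = ((-2 + 12²) - 152)² = ((-2 + 144) - 152)² = (142 - 152)² = (-10)² = 100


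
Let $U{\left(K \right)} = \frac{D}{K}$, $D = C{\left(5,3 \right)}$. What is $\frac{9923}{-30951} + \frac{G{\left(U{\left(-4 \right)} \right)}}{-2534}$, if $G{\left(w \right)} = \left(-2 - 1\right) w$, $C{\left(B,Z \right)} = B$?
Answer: $- \frac{558253}{1733256} \approx -0.32208$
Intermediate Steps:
$D = 5$
$U{\left(K \right)} = \frac{5}{K}$
$G{\left(w \right)} = - 3 w$
$\frac{9923}{-30951} + \frac{G{\left(U{\left(-4 \right)} \right)}}{-2534} = \frac{9923}{-30951} + \frac{\left(-3\right) \frac{5}{-4}}{-2534} = 9923 \left(- \frac{1}{30951}\right) + - 3 \cdot 5 \left(- \frac{1}{4}\right) \left(- \frac{1}{2534}\right) = - \frac{9923}{30951} + \left(-3\right) \left(- \frac{5}{4}\right) \left(- \frac{1}{2534}\right) = - \frac{9923}{30951} + \frac{15}{4} \left(- \frac{1}{2534}\right) = - \frac{9923}{30951} - \frac{15}{10136} = - \frac{558253}{1733256}$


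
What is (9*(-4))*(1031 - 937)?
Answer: -3384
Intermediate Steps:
(9*(-4))*(1031 - 937) = -36*94 = -3384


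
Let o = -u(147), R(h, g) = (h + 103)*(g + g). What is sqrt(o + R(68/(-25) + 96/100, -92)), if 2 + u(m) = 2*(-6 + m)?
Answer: 8*I*sqrt(7386)/5 ≈ 137.51*I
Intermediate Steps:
u(m) = -14 + 2*m (u(m) = -2 + 2*(-6 + m) = -2 + (-12 + 2*m) = -14 + 2*m)
R(h, g) = 2*g*(103 + h) (R(h, g) = (103 + h)*(2*g) = 2*g*(103 + h))
o = -280 (o = -(-14 + 2*147) = -(-14 + 294) = -1*280 = -280)
sqrt(o + R(68/(-25) + 96/100, -92)) = sqrt(-280 + 2*(-92)*(103 + (68/(-25) + 96/100))) = sqrt(-280 + 2*(-92)*(103 + (68*(-1/25) + 96*(1/100)))) = sqrt(-280 + 2*(-92)*(103 + (-68/25 + 24/25))) = sqrt(-280 + 2*(-92)*(103 - 44/25)) = sqrt(-280 + 2*(-92)*(2531/25)) = sqrt(-280 - 465704/25) = sqrt(-472704/25) = 8*I*sqrt(7386)/5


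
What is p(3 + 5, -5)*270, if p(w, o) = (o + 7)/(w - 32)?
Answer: -45/2 ≈ -22.500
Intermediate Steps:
p(w, o) = (7 + o)/(-32 + w)
p(3 + 5, -5)*270 = ((7 - 5)/(-32 + (3 + 5)))*270 = (2/(-32 + 8))*270 = (2/(-24))*270 = -1/24*2*270 = -1/12*270 = -45/2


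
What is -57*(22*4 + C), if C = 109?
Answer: -11229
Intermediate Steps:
-57*(22*4 + C) = -57*(22*4 + 109) = -57*(88 + 109) = -57*197 = -11229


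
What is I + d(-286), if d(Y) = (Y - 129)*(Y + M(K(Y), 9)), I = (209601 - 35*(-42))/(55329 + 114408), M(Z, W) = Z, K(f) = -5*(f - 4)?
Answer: -27330981383/56579 ≈ -4.8306e+5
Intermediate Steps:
K(f) = 20 - 5*f (K(f) = -5*(-4 + f) = 20 - 5*f)
I = 70357/56579 (I = (209601 + 1470)/169737 = 211071*(1/169737) = 70357/56579 ≈ 1.2435)
d(Y) = (-129 + Y)*(20 - 4*Y) (d(Y) = (Y - 129)*(Y + (20 - 5*Y)) = (-129 + Y)*(20 - 4*Y))
I + d(-286) = 70357/56579 + (-2580 - 4*(-286)² + 536*(-286)) = 70357/56579 + (-2580 - 4*81796 - 153296) = 70357/56579 + (-2580 - 327184 - 153296) = 70357/56579 - 483060 = -27330981383/56579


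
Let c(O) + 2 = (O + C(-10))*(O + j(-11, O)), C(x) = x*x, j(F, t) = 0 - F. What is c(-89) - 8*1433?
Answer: -12324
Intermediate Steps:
j(F, t) = -F
C(x) = x**2
c(O) = -2 + (11 + O)*(100 + O) (c(O) = -2 + (O + (-10)**2)*(O - 1*(-11)) = -2 + (O + 100)*(O + 11) = -2 + (100 + O)*(11 + O) = -2 + (11 + O)*(100 + O))
c(-89) - 8*1433 = (1098 + (-89)**2 + 111*(-89)) - 8*1433 = (1098 + 7921 - 9879) - 1*11464 = -860 - 11464 = -12324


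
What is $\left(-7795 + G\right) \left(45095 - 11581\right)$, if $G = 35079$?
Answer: $914395976$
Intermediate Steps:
$\left(-7795 + G\right) \left(45095 - 11581\right) = \left(-7795 + 35079\right) \left(45095 - 11581\right) = 27284 \cdot 33514 = 914395976$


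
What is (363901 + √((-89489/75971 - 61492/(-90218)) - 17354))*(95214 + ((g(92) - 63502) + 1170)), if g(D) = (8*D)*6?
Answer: 13572779498 + 37298*I*√203814040793977062360499/3426975839 ≈ 1.3573e+10 + 4.9135e+6*I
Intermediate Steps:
g(D) = 48*D
(363901 + √((-89489/75971 - 61492/(-90218)) - 17354))*(95214 + ((g(92) - 63502) + 1170)) = (363901 + √((-89489/75971 - 61492/(-90218)) - 17354))*(95214 + ((48*92 - 63502) + 1170)) = (363901 + √((-89489*1/75971 - 61492*(-1/90218)) - 17354))*(95214 + ((4416 - 63502) + 1170)) = (363901 + √((-89489/75971 + 30746/45109) - 17354))*(95214 + (-59086 + 1170)) = (363901 + √(-1700954935/3426975839 - 17354))*(95214 - 57916) = (363901 + √(-59473439664941/3426975839))*37298 = (363901 + I*√203814040793977062360499/3426975839)*37298 = 13572779498 + 37298*I*√203814040793977062360499/3426975839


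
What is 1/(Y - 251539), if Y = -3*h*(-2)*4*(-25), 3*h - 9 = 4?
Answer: -1/254139 ≈ -3.9349e-6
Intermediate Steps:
h = 13/3 (h = 3 + (⅓)*4 = 3 + 4/3 = 13/3 ≈ 4.3333)
Y = -2600 (Y = -3*(13/3)*(-2)*4*(-25) = -(-26)*4*(-25) = -3*(-104/3)*(-25) = 104*(-25) = -2600)
1/(Y - 251539) = 1/(-2600 - 251539) = 1/(-254139) = -1/254139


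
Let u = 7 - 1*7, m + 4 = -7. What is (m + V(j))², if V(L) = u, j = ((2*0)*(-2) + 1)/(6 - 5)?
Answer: 121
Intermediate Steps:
m = -11 (m = -4 - 7 = -11)
u = 0 (u = 7 - 7 = 0)
j = 1 (j = (0*(-2) + 1)/1 = (0 + 1)*1 = 1*1 = 1)
V(L) = 0
(m + V(j))² = (-11 + 0)² = (-11)² = 121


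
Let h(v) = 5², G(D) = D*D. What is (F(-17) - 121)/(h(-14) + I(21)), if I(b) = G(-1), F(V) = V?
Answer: -69/13 ≈ -5.3077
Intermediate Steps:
G(D) = D²
I(b) = 1 (I(b) = (-1)² = 1)
h(v) = 25
(F(-17) - 121)/(h(-14) + I(21)) = (-17 - 121)/(25 + 1) = -138/26 = -138*1/26 = -69/13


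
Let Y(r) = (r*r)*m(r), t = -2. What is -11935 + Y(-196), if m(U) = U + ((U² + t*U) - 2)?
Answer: 1483229825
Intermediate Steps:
m(U) = -2 + U² - U (m(U) = U + ((U² - 2*U) - 2) = U + (-2 + U² - 2*U) = -2 + U² - U)
Y(r) = r²*(-2 + r² - r) (Y(r) = (r*r)*(-2 + r² - r) = r²*(-2 + r² - r))
-11935 + Y(-196) = -11935 + (-196)²*(-2 + (-196)² - 1*(-196)) = -11935 + 38416*(-2 + 38416 + 196) = -11935 + 38416*38610 = -11935 + 1483241760 = 1483229825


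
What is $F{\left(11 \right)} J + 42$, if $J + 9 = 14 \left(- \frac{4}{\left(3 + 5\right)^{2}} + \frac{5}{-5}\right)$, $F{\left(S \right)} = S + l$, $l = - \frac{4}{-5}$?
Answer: $- \frac{9589}{40} \approx -239.73$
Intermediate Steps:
$l = \frac{4}{5}$ ($l = \left(-4\right) \left(- \frac{1}{5}\right) = \frac{4}{5} \approx 0.8$)
$F{\left(S \right)} = \frac{4}{5} + S$ ($F{\left(S \right)} = S + \frac{4}{5} = \frac{4}{5} + S$)
$J = - \frac{191}{8}$ ($J = -9 + 14 \left(- \frac{4}{\left(3 + 5\right)^{2}} + \frac{5}{-5}\right) = -9 + 14 \left(- \frac{4}{8^{2}} + 5 \left(- \frac{1}{5}\right)\right) = -9 + 14 \left(- \frac{4}{64} - 1\right) = -9 + 14 \left(\left(-4\right) \frac{1}{64} - 1\right) = -9 + 14 \left(- \frac{1}{16} - 1\right) = -9 + 14 \left(- \frac{17}{16}\right) = -9 - \frac{119}{8} = - \frac{191}{8} \approx -23.875$)
$F{\left(11 \right)} J + 42 = \left(\frac{4}{5} + 11\right) \left(- \frac{191}{8}\right) + 42 = \frac{59}{5} \left(- \frac{191}{8}\right) + 42 = - \frac{11269}{40} + 42 = - \frac{9589}{40}$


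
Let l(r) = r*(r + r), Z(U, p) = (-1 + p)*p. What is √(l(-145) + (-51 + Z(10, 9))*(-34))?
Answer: 2*√10334 ≈ 203.31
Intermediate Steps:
Z(U, p) = p*(-1 + p)
l(r) = 2*r² (l(r) = r*(2*r) = 2*r²)
√(l(-145) + (-51 + Z(10, 9))*(-34)) = √(2*(-145)² + (-51 + 9*(-1 + 9))*(-34)) = √(2*21025 + (-51 + 9*8)*(-34)) = √(42050 + (-51 + 72)*(-34)) = √(42050 + 21*(-34)) = √(42050 - 714) = √41336 = 2*√10334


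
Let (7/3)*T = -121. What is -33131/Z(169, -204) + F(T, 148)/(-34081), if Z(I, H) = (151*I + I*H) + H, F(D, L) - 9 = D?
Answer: 7906711577/2185512287 ≈ 3.6178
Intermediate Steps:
T = -363/7 (T = (3/7)*(-121) = -363/7 ≈ -51.857)
F(D, L) = 9 + D
Z(I, H) = H + 151*I + H*I (Z(I, H) = (151*I + H*I) + H = H + 151*I + H*I)
-33131/Z(169, -204) + F(T, 148)/(-34081) = -33131/(-204 + 151*169 - 204*169) + (9 - 363/7)/(-34081) = -33131/(-204 + 25519 - 34476) - 300/7*(-1/34081) = -33131/(-9161) + 300/238567 = -33131*(-1/9161) + 300/238567 = 33131/9161 + 300/238567 = 7906711577/2185512287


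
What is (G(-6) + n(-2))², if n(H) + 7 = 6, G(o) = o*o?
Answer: 1225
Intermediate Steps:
G(o) = o²
n(H) = -1 (n(H) = -7 + 6 = -1)
(G(-6) + n(-2))² = ((-6)² - 1)² = (36 - 1)² = 35² = 1225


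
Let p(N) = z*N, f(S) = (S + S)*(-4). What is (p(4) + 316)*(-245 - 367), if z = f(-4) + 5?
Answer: -283968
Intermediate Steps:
f(S) = -8*S (f(S) = (2*S)*(-4) = -8*S)
z = 37 (z = -8*(-4) + 5 = 32 + 5 = 37)
p(N) = 37*N
(p(4) + 316)*(-245 - 367) = (37*4 + 316)*(-245 - 367) = (148 + 316)*(-612) = 464*(-612) = -283968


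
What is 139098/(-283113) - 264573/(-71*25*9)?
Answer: 2691924637/167508525 ≈ 16.070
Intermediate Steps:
139098/(-283113) - 264573/(-71*25*9) = 139098*(-1/283113) - 264573/((-1775*9)) = -46366/94371 - 264573/(-15975) = -46366/94371 - 264573*(-1/15975) = -46366/94371 + 29397/1775 = 2691924637/167508525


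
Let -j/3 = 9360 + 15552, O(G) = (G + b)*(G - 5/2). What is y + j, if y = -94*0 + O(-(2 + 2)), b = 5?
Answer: -149485/2 ≈ -74743.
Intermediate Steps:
O(G) = (5 + G)*(-5/2 + G) (O(G) = (G + 5)*(G - 5/2) = (5 + G)*(G - 5*½) = (5 + G)*(G - 5/2) = (5 + G)*(-5/2 + G))
y = -13/2 (y = -94*0 + (-25/2 + (-(2 + 2))² + 5*(-(2 + 2))/2) = 0 + (-25/2 + (-1*4)² + 5*(-1*4)/2) = 0 + (-25/2 + (-4)² + (5/2)*(-4)) = 0 + (-25/2 + 16 - 10) = 0 - 13/2 = -13/2 ≈ -6.5000)
j = -74736 (j = -3*(9360 + 15552) = -3*24912 = -74736)
y + j = -13/2 - 74736 = -149485/2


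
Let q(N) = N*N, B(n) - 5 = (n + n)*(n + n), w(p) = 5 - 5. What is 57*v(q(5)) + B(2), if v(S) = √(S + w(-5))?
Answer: 306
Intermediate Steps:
w(p) = 0
B(n) = 5 + 4*n² (B(n) = 5 + (n + n)*(n + n) = 5 + (2*n)*(2*n) = 5 + 4*n²)
q(N) = N²
v(S) = √S (v(S) = √(S + 0) = √S)
57*v(q(5)) + B(2) = 57*√(5²) + (5 + 4*2²) = 57*√25 + (5 + 4*4) = 57*5 + (5 + 16) = 285 + 21 = 306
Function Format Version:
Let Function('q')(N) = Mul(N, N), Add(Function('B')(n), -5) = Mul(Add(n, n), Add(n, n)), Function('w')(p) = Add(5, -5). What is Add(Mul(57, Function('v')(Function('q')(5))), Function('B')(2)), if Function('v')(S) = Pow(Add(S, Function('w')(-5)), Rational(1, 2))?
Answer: 306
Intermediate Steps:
Function('w')(p) = 0
Function('B')(n) = Add(5, Mul(4, Pow(n, 2))) (Function('B')(n) = Add(5, Mul(Add(n, n), Add(n, n))) = Add(5, Mul(Mul(2, n), Mul(2, n))) = Add(5, Mul(4, Pow(n, 2))))
Function('q')(N) = Pow(N, 2)
Function('v')(S) = Pow(S, Rational(1, 2)) (Function('v')(S) = Pow(Add(S, 0), Rational(1, 2)) = Pow(S, Rational(1, 2)))
Add(Mul(57, Function('v')(Function('q')(5))), Function('B')(2)) = Add(Mul(57, Pow(Pow(5, 2), Rational(1, 2))), Add(5, Mul(4, Pow(2, 2)))) = Add(Mul(57, Pow(25, Rational(1, 2))), Add(5, Mul(4, 4))) = Add(Mul(57, 5), Add(5, 16)) = Add(285, 21) = 306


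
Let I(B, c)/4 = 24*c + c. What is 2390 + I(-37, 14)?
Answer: 3790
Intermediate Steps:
I(B, c) = 100*c (I(B, c) = 4*(24*c + c) = 4*(25*c) = 100*c)
2390 + I(-37, 14) = 2390 + 100*14 = 2390 + 1400 = 3790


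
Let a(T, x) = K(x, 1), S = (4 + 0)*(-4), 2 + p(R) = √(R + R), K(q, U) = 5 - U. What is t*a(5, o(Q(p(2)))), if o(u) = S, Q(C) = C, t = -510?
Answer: -2040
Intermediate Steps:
p(R) = -2 + √2*√R (p(R) = -2 + √(R + R) = -2 + √(2*R) = -2 + √2*√R)
S = -16 (S = 4*(-4) = -16)
o(u) = -16
a(T, x) = 4 (a(T, x) = 5 - 1*1 = 5 - 1 = 4)
t*a(5, o(Q(p(2)))) = -510*4 = -2040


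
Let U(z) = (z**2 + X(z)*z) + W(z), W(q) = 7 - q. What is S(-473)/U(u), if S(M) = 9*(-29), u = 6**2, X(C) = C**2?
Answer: -261/47923 ≈ -0.0054462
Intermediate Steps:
u = 36
S(M) = -261
U(z) = 7 + z**2 + z**3 - z (U(z) = (z**2 + z**2*z) + (7 - z) = (z**2 + z**3) + (7 - z) = 7 + z**2 + z**3 - z)
S(-473)/U(u) = -261/(7 + 36**2 + 36**3 - 1*36) = -261/(7 + 1296 + 46656 - 36) = -261/47923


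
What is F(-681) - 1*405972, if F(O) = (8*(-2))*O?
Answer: -395076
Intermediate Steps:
F(O) = -16*O
F(-681) - 1*405972 = -16*(-681) - 1*405972 = 10896 - 405972 = -395076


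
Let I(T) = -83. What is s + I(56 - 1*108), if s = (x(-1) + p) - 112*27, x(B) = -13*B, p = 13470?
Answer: 10376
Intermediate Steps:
s = 10459 (s = (-13*(-1) + 13470) - 112*27 = (13 + 13470) - 3024 = 13483 - 3024 = 10459)
s + I(56 - 1*108) = 10459 - 83 = 10376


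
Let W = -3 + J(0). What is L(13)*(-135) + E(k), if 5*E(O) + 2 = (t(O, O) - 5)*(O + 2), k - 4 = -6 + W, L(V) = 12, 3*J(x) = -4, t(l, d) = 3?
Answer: -4856/3 ≈ -1618.7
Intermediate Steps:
J(x) = -4/3 (J(x) = (⅓)*(-4) = -4/3)
W = -13/3 (W = -3 - 4/3 = -13/3 ≈ -4.3333)
k = -19/3 (k = 4 + (-6 - 13/3) = 4 - 31/3 = -19/3 ≈ -6.3333)
E(O) = -6/5 - 2*O/5 (E(O) = -⅖ + ((3 - 5)*(O + 2))/5 = -⅖ + (-2*(2 + O))/5 = -⅖ + (-4 - 2*O)/5 = -⅖ + (-⅘ - 2*O/5) = -6/5 - 2*O/5)
L(13)*(-135) + E(k) = 12*(-135) + (-6/5 - ⅖*(-19/3)) = -1620 + (-6/5 + 38/15) = -1620 + 4/3 = -4856/3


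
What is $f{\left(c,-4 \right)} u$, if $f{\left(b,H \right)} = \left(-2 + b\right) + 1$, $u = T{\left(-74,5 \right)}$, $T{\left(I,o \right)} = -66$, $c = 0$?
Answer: $66$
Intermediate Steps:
$u = -66$
$f{\left(b,H \right)} = -1 + b$
$f{\left(c,-4 \right)} u = \left(-1 + 0\right) \left(-66\right) = \left(-1\right) \left(-66\right) = 66$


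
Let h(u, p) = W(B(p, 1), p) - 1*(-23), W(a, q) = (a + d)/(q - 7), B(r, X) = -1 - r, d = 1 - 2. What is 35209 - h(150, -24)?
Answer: 1090788/31 ≈ 35187.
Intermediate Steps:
d = -1
W(a, q) = (-1 + a)/(-7 + q) (W(a, q) = (a - 1)/(q - 7) = (-1 + a)/(-7 + q))
h(u, p) = 23 + (-2 - p)/(-7 + p) (h(u, p) = (-1 + (-1 - p))/(-7 + p) - 1*(-23) = (-2 - p)/(-7 + p) + 23 = 23 + (-2 - p)/(-7 + p))
35209 - h(150, -24) = 35209 - (-163 + 22*(-24))/(-7 - 24) = 35209 - (-163 - 528)/(-31) = 35209 - (-1)*(-691)/31 = 35209 - 1*691/31 = 35209 - 691/31 = 1090788/31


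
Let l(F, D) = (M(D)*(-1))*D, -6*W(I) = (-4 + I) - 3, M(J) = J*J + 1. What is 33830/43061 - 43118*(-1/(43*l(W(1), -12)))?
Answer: 129054847/94759530 ≈ 1.3619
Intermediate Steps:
M(J) = 1 + J² (M(J) = J² + 1 = 1 + J²)
W(I) = 7/6 - I/6 (W(I) = -((-4 + I) - 3)/6 = -(-7 + I)/6 = 7/6 - I/6)
l(F, D) = D*(-1 - D²) (l(F, D) = ((1 + D²)*(-1))*D = (-1 - D²)*D = D*(-1 - D²))
33830/43061 - 43118*(-1/(43*l(W(1), -12))) = 33830/43061 - 43118*(-1/(43*(-1*(-12) - 1*(-12)³))) = 33830*(1/43061) - 43118*(-1/(43*(12 - 1*(-1728)))) = 1990/2533 - 43118*(-1/(43*(12 + 1728))) = 1990/2533 - 43118/(1740*(-43)) = 1990/2533 - 43118/(-74820) = 1990/2533 - 43118*(-1/74820) = 1990/2533 + 21559/37410 = 129054847/94759530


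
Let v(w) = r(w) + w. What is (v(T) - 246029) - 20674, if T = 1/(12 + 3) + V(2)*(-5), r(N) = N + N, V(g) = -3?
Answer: -1333289/5 ≈ -2.6666e+5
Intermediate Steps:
r(N) = 2*N
T = 226/15 (T = 1/(12 + 3) - 3*(-5) = 1/15 + 15 = 226/15 ≈ 15.067)
v(w) = 3*w (v(w) = 2*w + w = 3*w)
(v(T) - 246029) - 20674 = (3*(226/15) - 246029) - 20674 = (226/5 - 246029) - 20674 = -1229919/5 - 20674 = -1333289/5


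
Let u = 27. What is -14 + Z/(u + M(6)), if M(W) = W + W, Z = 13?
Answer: -41/3 ≈ -13.667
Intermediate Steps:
M(W) = 2*W
-14 + Z/(u + M(6)) = -14 + 13/(27 + 2*6) = -14 + 13/(27 + 12) = -14 + 13/39 = -14 + (1/39)*13 = -14 + 1/3 = -41/3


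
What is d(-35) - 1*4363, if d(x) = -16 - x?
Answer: -4344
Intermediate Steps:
d(-35) - 1*4363 = (-16 - 1*(-35)) - 1*4363 = (-16 + 35) - 4363 = 19 - 4363 = -4344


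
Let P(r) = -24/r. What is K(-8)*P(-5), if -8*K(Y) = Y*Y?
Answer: -192/5 ≈ -38.400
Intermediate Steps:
K(Y) = -Y²/8 (K(Y) = -Y*Y/8 = -Y²/8)
K(-8)*P(-5) = (-⅛*(-8)²)*(-24/(-5)) = (-⅛*64)*(-24*(-⅕)) = -8*24/5 = -192/5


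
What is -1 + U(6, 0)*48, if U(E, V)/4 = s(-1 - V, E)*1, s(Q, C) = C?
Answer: 1151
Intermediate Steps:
U(E, V) = 4*E (U(E, V) = 4*(E*1) = 4*E)
-1 + U(6, 0)*48 = -1 + (4*6)*48 = -1 + 24*48 = -1 + 1152 = 1151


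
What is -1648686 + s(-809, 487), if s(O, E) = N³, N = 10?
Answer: -1647686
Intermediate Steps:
s(O, E) = 1000 (s(O, E) = 10³ = 1000)
-1648686 + s(-809, 487) = -1648686 + 1000 = -1647686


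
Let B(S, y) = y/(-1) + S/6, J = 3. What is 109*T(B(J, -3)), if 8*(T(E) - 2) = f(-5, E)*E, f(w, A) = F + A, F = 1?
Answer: 13843/32 ≈ 432.59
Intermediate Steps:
B(S, y) = -y + S/6 (B(S, y) = y*(-1) + S*(⅙) = -y + S/6)
f(w, A) = 1 + A
T(E) = 2 + E*(1 + E)/8 (T(E) = 2 + ((1 + E)*E)/8 = 2 + (E*(1 + E))/8 = 2 + E*(1 + E)/8)
109*T(B(J, -3)) = 109*(2 + (-1*(-3) + (⅙)*3)*(1 + (-1*(-3) + (⅙)*3))/8) = 109*(2 + (3 + ½)*(1 + (3 + ½))/8) = 109*(2 + (⅛)*(7/2)*(1 + 7/2)) = 109*(2 + (⅛)*(7/2)*(9/2)) = 109*(2 + 63/32) = 109*(127/32) = 13843/32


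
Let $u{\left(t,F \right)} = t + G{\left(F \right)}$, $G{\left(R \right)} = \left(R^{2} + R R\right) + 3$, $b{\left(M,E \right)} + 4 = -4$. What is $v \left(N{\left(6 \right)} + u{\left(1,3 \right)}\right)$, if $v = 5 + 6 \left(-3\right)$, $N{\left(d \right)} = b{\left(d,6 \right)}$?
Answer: $-182$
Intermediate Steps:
$b{\left(M,E \right)} = -8$ ($b{\left(M,E \right)} = -4 - 4 = -8$)
$N{\left(d \right)} = -8$
$G{\left(R \right)} = 3 + 2 R^{2}$ ($G{\left(R \right)} = \left(R^{2} + R^{2}\right) + 3 = 2 R^{2} + 3 = 3 + 2 R^{2}$)
$u{\left(t,F \right)} = 3 + t + 2 F^{2}$ ($u{\left(t,F \right)} = t + \left(3 + 2 F^{2}\right) = 3 + t + 2 F^{2}$)
$v = -13$ ($v = 5 - 18 = -13$)
$v \left(N{\left(6 \right)} + u{\left(1,3 \right)}\right) = - 13 \left(-8 + \left(3 + 1 + 2 \cdot 3^{2}\right)\right) = - 13 \left(-8 + \left(3 + 1 + 2 \cdot 9\right)\right) = - 13 \left(-8 + \left(3 + 1 + 18\right)\right) = - 13 \left(-8 + 22\right) = \left(-13\right) 14 = -182$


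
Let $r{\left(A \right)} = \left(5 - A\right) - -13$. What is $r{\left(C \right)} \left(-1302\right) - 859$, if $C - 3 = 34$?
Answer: $23879$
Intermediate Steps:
$C = 37$ ($C = 3 + 34 = 37$)
$r{\left(A \right)} = 18 - A$ ($r{\left(A \right)} = \left(5 - A\right) + 13 = 18 - A$)
$r{\left(C \right)} \left(-1302\right) - 859 = \left(18 - 37\right) \left(-1302\right) - 859 = \left(-19\right) \left(-1302\right) - 859 = 24738 - 859 = 23879$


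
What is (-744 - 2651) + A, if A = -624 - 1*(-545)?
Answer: -3474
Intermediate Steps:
A = -79 (A = -624 + 545 = -79)
(-744 - 2651) + A = (-744 - 2651) - 79 = -3395 - 79 = -3474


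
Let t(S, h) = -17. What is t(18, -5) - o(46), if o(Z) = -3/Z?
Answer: -779/46 ≈ -16.935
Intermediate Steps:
t(18, -5) - o(46) = -17 - (-3)/46 = -17 - 1*(-3/46) = -17 + 3/46 = -779/46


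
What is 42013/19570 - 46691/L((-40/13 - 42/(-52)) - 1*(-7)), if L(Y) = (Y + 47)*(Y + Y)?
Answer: -60378933881/647512590 ≈ -93.248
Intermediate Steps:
L(Y) = 2*Y*(47 + Y) (L(Y) = (47 + Y)*(2*Y) = 2*Y*(47 + Y))
42013/19570 - 46691/L((-40/13 - 42/(-52)) - 1*(-7)) = 42013/19570 - 46691*1/(2*(47 + ((-40/13 - 42/(-52)) - 1*(-7)))*((-40/13 - 42/(-52)) - 1*(-7))) = 42013*(1/19570) - 46691*1/(2*(47 + ((-40*1/13 - 42*(-1/52)) + 7))*((-40*1/13 - 42*(-1/52)) + 7)) = 42013/19570 - 46691*1/(2*(47 + ((-40/13 + 21/26) + 7))*((-40/13 + 21/26) + 7)) = 42013/19570 - 46691*1/(2*(47 + (-59/26 + 7))*(-59/26 + 7)) = 42013/19570 - 46691*13/(123*(47 + 123/26)) = 42013/19570 - 46691/(2*(123/26)*(1345/26)) = 42013/19570 - 46691/165435/338 = 42013/19570 - 46691*338/165435 = 42013/19570 - 15781558/165435 = -60378933881/647512590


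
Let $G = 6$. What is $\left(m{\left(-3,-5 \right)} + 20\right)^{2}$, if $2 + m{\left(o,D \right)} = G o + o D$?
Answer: $225$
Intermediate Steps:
$m{\left(o,D \right)} = -2 + 6 o + D o$ ($m{\left(o,D \right)} = -2 + \left(6 o + o D\right) = -2 + \left(6 o + D o\right) = -2 + 6 o + D o$)
$\left(m{\left(-3,-5 \right)} + 20\right)^{2} = \left(\left(-2 + 6 \left(-3\right) - -15\right) + 20\right)^{2} = \left(\left(-2 - 18 + 15\right) + 20\right)^{2} = \left(-5 + 20\right)^{2} = 15^{2} = 225$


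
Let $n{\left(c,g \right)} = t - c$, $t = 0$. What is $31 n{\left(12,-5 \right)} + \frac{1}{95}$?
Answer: $- \frac{35339}{95} \approx -371.99$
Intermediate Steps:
$n{\left(c,g \right)} = - c$ ($n{\left(c,g \right)} = 0 - c = - c$)
$31 n{\left(12,-5 \right)} + \frac{1}{95} = 31 \left(\left(-1\right) 12\right) + \frac{1}{95} = 31 \left(-12\right) + \frac{1}{95} = -372 + \frac{1}{95} = - \frac{35339}{95}$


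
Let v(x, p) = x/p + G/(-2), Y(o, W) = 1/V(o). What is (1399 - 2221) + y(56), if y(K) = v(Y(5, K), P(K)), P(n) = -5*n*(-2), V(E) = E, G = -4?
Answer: -2295999/2800 ≈ -820.00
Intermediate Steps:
Y(o, W) = 1/o
P(n) = 10*n
v(x, p) = 2 + x/p (v(x, p) = x/p - 4/(-2) = x/p - 4*(-½) = x/p + 2 = 2 + x/p)
y(K) = 2 + 1/(50*K) (y(K) = 2 + 1/(5*((10*K))) = 2 + (1/(10*K))/5 = 2 + 1/(50*K))
(1399 - 2221) + y(56) = (1399 - 2221) + (2 + (1/50)/56) = -822 + (2 + (1/50)*(1/56)) = -822 + (2 + 1/2800) = -822 + 5601/2800 = -2295999/2800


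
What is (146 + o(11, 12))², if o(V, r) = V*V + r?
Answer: 77841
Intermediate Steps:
o(V, r) = r + V² (o(V, r) = V² + r = r + V²)
(146 + o(11, 12))² = (146 + (12 + 11²))² = (146 + (12 + 121))² = (146 + 133)² = 279² = 77841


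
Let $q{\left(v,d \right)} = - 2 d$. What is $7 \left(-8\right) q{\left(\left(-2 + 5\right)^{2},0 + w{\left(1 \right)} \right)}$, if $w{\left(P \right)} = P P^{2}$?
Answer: $112$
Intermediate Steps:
$w{\left(P \right)} = P^{3}$
$7 \left(-8\right) q{\left(\left(-2 + 5\right)^{2},0 + w{\left(1 \right)} \right)} = 7 \left(-8\right) \left(- 2 \left(0 + 1^{3}\right)\right) = - 56 \left(- 2 \left(0 + 1\right)\right) = - 56 \left(\left(-2\right) 1\right) = \left(-56\right) \left(-2\right) = 112$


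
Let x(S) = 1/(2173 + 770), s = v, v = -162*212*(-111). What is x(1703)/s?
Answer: 1/11219257512 ≈ 8.9132e-11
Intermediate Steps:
v = 3812184 (v = -34344*(-111) = 3812184)
s = 3812184
x(S) = 1/2943
x(1703)/s = (1/2943)/3812184 = (1/2943)*(1/3812184) = 1/11219257512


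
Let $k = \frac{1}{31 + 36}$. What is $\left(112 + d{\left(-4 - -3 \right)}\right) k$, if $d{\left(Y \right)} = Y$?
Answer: $\frac{111}{67} \approx 1.6567$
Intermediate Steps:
$k = \frac{1}{67} \approx 0.014925$
$\left(112 + d{\left(-4 - -3 \right)}\right) k = \left(112 - 1\right) \frac{1}{67} = 111 \cdot \frac{1}{67} = \frac{111}{67}$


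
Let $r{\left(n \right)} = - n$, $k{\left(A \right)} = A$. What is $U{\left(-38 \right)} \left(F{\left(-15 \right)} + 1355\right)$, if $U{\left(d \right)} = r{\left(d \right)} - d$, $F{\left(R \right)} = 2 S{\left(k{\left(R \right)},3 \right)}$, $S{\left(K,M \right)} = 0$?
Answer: $102980$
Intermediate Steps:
$F{\left(R \right)} = 0$ ($F{\left(R \right)} = 2 \cdot 0 = 0$)
$U{\left(d \right)} = - 2 d$ ($U{\left(d \right)} = - d - d = - 2 d$)
$U{\left(-38 \right)} \left(F{\left(-15 \right)} + 1355\right) = \left(-2\right) \left(-38\right) \left(0 + 1355\right) = 76 \cdot 1355 = 102980$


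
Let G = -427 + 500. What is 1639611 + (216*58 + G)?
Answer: 1652212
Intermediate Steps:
G = 73
1639611 + (216*58 + G) = 1639611 + (216*58 + 73) = 1639611 + (12528 + 73) = 1639611 + 12601 = 1652212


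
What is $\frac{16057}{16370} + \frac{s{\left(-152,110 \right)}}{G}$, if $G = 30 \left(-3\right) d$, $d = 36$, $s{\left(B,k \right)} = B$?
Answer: $\frac{1362823}{1325970} \approx 1.0278$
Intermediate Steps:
$G = -3240$ ($G = 30 \left(-3\right) 36 = \left(-90\right) 36 = -3240$)
$\frac{16057}{16370} + \frac{s{\left(-152,110 \right)}}{G} = \frac{16057}{16370} - \frac{152}{-3240} = 16057 \cdot \frac{1}{16370} - - \frac{19}{405} = \frac{16057}{16370} + \frac{19}{405} = \frac{1362823}{1325970}$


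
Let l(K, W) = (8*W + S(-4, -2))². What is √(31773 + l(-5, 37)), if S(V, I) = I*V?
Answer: √124189 ≈ 352.40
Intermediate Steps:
l(K, W) = (8 + 8*W)² (l(K, W) = (8*W - 2*(-4))² = (8*W + 8)² = (8 + 8*W)²)
√(31773 + l(-5, 37)) = √(31773 + 64*(1 + 37)²) = √(31773 + 64*38²) = √(31773 + 64*1444) = √(31773 + 92416) = √124189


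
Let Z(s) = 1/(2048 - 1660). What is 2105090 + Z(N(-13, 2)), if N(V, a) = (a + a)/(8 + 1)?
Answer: 816774921/388 ≈ 2.1051e+6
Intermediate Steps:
N(V, a) = 2*a/9 (N(V, a) = (2*a)/9 = (2*a)*(⅑) = 2*a/9)
Z(s) = 1/388
2105090 + Z(N(-13, 2)) = 2105090 + 1/388 = 816774921/388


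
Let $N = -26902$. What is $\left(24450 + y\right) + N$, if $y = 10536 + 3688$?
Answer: $11772$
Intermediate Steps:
$y = 14224$
$\left(24450 + y\right) + N = \left(24450 + 14224\right) - 26902 = 38674 - 26902 = 11772$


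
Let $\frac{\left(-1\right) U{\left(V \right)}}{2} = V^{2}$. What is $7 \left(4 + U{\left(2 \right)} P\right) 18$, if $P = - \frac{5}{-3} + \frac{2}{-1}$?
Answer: $840$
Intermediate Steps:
$P = - \frac{1}{3}$ ($P = \left(-5\right) \left(- \frac{1}{3}\right) + 2 \left(-1\right) = \frac{5}{3} - 2 = - \frac{1}{3} \approx -0.33333$)
$U{\left(V \right)} = - 2 V^{2}$
$7 \left(4 + U{\left(2 \right)} P\right) 18 = 7 \left(4 + - 2 \cdot 2^{2} \left(- \frac{1}{3}\right)\right) 18 = 7 \left(4 + \left(-2\right) 4 \left(- \frac{1}{3}\right)\right) 18 = 7 \left(4 - - \frac{8}{3}\right) 18 = 7 \left(4 + \frac{8}{3}\right) 18 = 7 \cdot \frac{20}{3} \cdot 18 = \frac{140}{3} \cdot 18 = 840$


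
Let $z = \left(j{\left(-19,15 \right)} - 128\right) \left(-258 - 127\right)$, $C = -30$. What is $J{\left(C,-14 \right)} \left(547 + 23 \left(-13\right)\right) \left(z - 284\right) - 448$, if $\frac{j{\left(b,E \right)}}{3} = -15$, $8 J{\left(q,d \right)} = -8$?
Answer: $-16448056$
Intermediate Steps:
$J{\left(q,d \right)} = -1$ ($J{\left(q,d \right)} = \frac{1}{8} \left(-8\right) = -1$)
$j{\left(b,E \right)} = -45$ ($j{\left(b,E \right)} = 3 \left(-15\right) = -45$)
$z = 66605$ ($z = \left(-45 - 128\right) \left(-258 - 127\right) = \left(-173\right) \left(-385\right) = 66605$)
$J{\left(C,-14 \right)} \left(547 + 23 \left(-13\right)\right) \left(z - 284\right) - 448 = - \left(547 + 23 \left(-13\right)\right) \left(66605 - 284\right) - 448 = - \left(547 - 299\right) 66321 - 448 = - 248 \cdot 66321 - 448 = \left(-1\right) 16447608 - 448 = -16447608 - 448 = -16448056$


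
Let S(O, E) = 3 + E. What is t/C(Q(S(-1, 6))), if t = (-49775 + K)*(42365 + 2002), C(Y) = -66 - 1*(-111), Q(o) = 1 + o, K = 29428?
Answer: -300911783/15 ≈ -2.0061e+7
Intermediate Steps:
C(Y) = 45 (C(Y) = -66 + 111 = 45)
t = -902735349 (t = (-49775 + 29428)*(42365 + 2002) = -20347*44367 = -902735349)
t/C(Q(S(-1, 6))) = -902735349/45 = -902735349*1/45 = -300911783/15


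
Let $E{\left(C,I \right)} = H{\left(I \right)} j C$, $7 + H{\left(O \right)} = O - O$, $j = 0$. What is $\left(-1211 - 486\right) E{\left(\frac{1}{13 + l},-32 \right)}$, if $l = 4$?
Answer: $0$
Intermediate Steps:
$H{\left(O \right)} = -7$ ($H{\left(O \right)} = -7 + \left(O - O\right) = -7 + 0 = -7$)
$E{\left(C,I \right)} = 0$ ($E{\left(C,I \right)} = \left(-7\right) 0 C = 0 C = 0$)
$\left(-1211 - 486\right) E{\left(\frac{1}{13 + l},-32 \right)} = \left(-1211 - 486\right) 0 = \left(-1697\right) 0 = 0$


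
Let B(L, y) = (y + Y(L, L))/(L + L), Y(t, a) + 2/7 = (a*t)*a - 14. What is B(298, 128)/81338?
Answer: 46311485/84835534 ≈ 0.54590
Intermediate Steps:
Y(t, a) = -100/7 + t*a² (Y(t, a) = -2/7 + ((a*t)*a - 14) = -2/7 + (t*a² - 14) = -2/7 + (-14 + t*a²) = -100/7 + t*a²)
B(L, y) = (-100/7 + y + L³)/(2*L) (B(L, y) = (y + (-100/7 + L*L²))/(L + L) = (y + (-100/7 + L³))/((2*L)) = (-100/7 + y + L³)*(1/(2*L)) = (-100/7 + y + L³)/(2*L))
B(298, 128)/81338 = ((1/14)*(-100 + 7*128 + 7*298³)/298)/81338 = ((1/14)*(1/298)*(-100 + 896 + 7*26463592))*(1/81338) = ((1/14)*(1/298)*(-100 + 896 + 185245144))*(1/81338) = ((1/14)*(1/298)*185245940)*(1/81338) = (46311485/1043)*(1/81338) = 46311485/84835534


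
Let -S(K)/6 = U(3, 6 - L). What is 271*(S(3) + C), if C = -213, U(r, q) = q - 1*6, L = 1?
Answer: -56097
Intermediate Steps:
U(r, q) = -6 + q (U(r, q) = q - 6 = -6 + q)
S(K) = 6 (S(K) = -6*(-6 + (6 - 1*1)) = -6*(-6 + (6 - 1)) = -6*(-6 + 5) = -6*(-1) = 6)
271*(S(3) + C) = 271*(6 - 213) = 271*(-207) = -56097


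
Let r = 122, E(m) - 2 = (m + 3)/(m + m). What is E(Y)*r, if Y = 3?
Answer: 366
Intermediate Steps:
E(m) = 2 + (3 + m)/(2*m) (E(m) = 2 + (m + 3)/(m + m) = 2 + (3 + m)/((2*m)) = 2 + (3 + m)*(1/(2*m)) = 2 + (3 + m)/(2*m))
E(Y)*r = ((½)*(3 + 5*3)/3)*122 = ((½)*(⅓)*(3 + 15))*122 = ((½)*(⅓)*18)*122 = 3*122 = 366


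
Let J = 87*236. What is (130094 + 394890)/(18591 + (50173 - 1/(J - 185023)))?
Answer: 86355143144/11311059125 ≈ 7.6346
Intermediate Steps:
J = 20532
(130094 + 394890)/(18591 + (50173 - 1/(J - 185023))) = (130094 + 394890)/(18591 + (50173 - 1/(20532 - 185023))) = 524984/(18591 + (50173 - 1/(-164491))) = 524984/(18591 + (50173 - 1*(-1/164491))) = 524984/(18591 + (50173 + 1/164491)) = 524984/(18591 + 8253006944/164491) = 524984/(11311059125/164491) = 524984*(164491/11311059125) = 86355143144/11311059125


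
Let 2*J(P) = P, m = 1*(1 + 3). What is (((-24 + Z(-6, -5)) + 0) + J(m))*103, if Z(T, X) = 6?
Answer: -1648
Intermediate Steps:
m = 4 (m = 1*4 = 4)
J(P) = P/2
(((-24 + Z(-6, -5)) + 0) + J(m))*103 = (((-24 + 6) + 0) + (1/2)*4)*103 = ((-18 + 0) + 2)*103 = (-18 + 2)*103 = -16*103 = -1648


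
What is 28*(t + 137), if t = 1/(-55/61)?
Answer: 209272/55 ≈ 3804.9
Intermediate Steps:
t = -61/55 (t = 1/(-55*1/61) = 1/(-55/61) = -61/55 ≈ -1.1091)
28*(t + 137) = 28*(-61/55 + 137) = 28*(7474/55) = 209272/55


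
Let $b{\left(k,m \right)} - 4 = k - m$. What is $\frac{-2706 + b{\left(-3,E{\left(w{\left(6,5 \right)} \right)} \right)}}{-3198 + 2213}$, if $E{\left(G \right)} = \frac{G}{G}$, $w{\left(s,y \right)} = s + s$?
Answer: $\frac{2706}{985} \approx 2.7472$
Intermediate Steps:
$w{\left(s,y \right)} = 2 s$
$E{\left(G \right)} = 1$
$b{\left(k,m \right)} = 4 + k - m$ ($b{\left(k,m \right)} = 4 + \left(k - m\right) = 4 + k - m$)
$\frac{-2706 + b{\left(-3,E{\left(w{\left(6,5 \right)} \right)} \right)}}{-3198 + 2213} = \frac{-2706 - 0}{-3198 + 2213} = \frac{-2706 - 0}{-985} = \left(-2706 + 0\right) \left(- \frac{1}{985}\right) = \left(-2706\right) \left(- \frac{1}{985}\right) = \frac{2706}{985}$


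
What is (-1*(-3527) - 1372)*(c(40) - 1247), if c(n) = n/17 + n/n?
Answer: -45561010/17 ≈ -2.6801e+6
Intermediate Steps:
c(n) = 1 + n/17 (c(n) = n*(1/17) + 1 = n/17 + 1 = 1 + n/17)
(-1*(-3527) - 1372)*(c(40) - 1247) = (-1*(-3527) - 1372)*((1 + (1/17)*40) - 1247) = (3527 - 1372)*((1 + 40/17) - 1247) = 2155*(57/17 - 1247) = 2155*(-21142/17) = -45561010/17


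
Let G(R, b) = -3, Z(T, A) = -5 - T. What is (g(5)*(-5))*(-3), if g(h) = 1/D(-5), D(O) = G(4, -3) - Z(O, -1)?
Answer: -5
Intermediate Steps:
D(O) = 2 + O (D(O) = -3 - (-5 - O) = -3 + (5 + O) = 2 + O)
g(h) = -⅓ (g(h) = 1/(2 - 5) = 1/(-3) = -⅓)
(g(5)*(-5))*(-3) = -⅓*(-5)*(-3) = (5/3)*(-3) = -5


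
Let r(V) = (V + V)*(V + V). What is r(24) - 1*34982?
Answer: -32678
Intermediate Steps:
r(V) = 4*V² (r(V) = (2*V)*(2*V) = 4*V²)
r(24) - 1*34982 = 4*24² - 1*34982 = 4*576 - 34982 = 2304 - 34982 = -32678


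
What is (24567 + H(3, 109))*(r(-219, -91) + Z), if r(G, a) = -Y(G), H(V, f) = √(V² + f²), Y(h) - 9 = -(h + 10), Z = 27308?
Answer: 665520030 + 27090*√11890 ≈ 6.6847e+8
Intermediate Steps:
Y(h) = -1 - h (Y(h) = 9 - (h + 10) = 9 - (10 + h) = 9 + (-10 - h) = -1 - h)
r(G, a) = 1 + G (r(G, a) = -(-1 - G) = 1 + G)
(24567 + H(3, 109))*(r(-219, -91) + Z) = (24567 + √(3² + 109²))*((1 - 219) + 27308) = (24567 + √(9 + 11881))*(-218 + 27308) = (24567 + √11890)*27090 = 665520030 + 27090*√11890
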